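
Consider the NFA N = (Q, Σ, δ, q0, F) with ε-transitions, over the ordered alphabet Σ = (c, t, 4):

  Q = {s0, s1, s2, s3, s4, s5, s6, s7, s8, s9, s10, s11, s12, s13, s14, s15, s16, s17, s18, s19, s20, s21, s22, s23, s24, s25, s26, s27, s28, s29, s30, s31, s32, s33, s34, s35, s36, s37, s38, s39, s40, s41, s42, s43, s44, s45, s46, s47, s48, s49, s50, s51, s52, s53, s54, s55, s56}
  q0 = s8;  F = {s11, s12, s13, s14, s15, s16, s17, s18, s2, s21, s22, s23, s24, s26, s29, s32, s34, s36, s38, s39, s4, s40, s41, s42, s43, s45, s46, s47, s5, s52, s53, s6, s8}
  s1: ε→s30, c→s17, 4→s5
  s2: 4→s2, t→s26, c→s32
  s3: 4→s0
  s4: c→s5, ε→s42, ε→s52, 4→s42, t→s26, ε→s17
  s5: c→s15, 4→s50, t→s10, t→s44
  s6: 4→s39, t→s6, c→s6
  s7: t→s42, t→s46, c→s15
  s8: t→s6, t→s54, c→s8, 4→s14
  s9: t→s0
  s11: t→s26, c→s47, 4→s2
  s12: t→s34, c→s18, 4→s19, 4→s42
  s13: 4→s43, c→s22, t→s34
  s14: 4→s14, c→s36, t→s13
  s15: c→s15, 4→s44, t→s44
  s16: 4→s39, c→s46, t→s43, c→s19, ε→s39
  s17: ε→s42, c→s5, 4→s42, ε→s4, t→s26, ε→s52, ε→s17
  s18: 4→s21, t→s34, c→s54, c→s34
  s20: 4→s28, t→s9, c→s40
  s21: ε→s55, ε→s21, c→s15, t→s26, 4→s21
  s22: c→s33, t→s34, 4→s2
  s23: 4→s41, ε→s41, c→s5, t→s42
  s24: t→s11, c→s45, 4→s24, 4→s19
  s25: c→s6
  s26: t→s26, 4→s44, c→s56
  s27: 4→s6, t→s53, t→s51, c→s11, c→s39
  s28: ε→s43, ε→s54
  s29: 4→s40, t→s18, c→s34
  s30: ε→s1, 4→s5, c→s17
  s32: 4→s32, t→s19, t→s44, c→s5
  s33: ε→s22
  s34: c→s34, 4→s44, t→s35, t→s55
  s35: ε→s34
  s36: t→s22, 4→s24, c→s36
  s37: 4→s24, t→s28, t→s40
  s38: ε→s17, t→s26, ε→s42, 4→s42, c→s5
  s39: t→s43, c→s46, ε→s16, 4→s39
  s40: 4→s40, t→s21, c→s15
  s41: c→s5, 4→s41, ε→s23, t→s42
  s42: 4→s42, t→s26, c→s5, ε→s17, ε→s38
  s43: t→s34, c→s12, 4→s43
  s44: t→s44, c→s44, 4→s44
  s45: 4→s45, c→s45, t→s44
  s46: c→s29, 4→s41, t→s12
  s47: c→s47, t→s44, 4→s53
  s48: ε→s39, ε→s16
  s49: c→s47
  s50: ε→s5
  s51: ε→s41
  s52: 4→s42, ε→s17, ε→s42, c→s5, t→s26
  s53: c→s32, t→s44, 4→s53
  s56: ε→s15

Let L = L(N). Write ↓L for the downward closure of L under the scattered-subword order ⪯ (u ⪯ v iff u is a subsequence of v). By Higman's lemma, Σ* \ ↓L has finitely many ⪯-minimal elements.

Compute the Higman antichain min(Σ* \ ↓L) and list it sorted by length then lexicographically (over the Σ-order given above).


A = [4tt4, 4c4ct, t4ccc4].

|Q|=57, |F|=33, |δ|=162 (30 ε).
min D↑ (28 st, q0=0, F={17}): 0:c→0,t→1,4→2 1:c→1,t→1,4→3 2:c→4,t→5,4→2 3:c→6,t→7,4→3 4:c→4,t→8,4→9 5:c→8,t→10,4→7 6:c→11,t→12,4→13 7:c→12,t→10,4→7 8:c→8,t→10,4→14 9:c→15,t→16,4→9 10:c→10,t→10,4→17 11:c→10,t→18,4→19 12:c→18,t→10,4→20 13:c→21,t→20,4→13 14:c→22,t→23,4→14 15:c→15,t→17,4→15 16:c→24,t→23,4→14 17:c→17,t→17,4→17 18:c→10,t→10,4→25 19:c→26,t→25,4→19 20:c→21,t→23,4→20 21:c→26,t→17,4→21 22:c→21,t→17,4→22 23:c→26,t→23,4→17 24:c→24,t→17,4→27 25:c→26,t→23,4→25 26:c→26,t→17,4→17 27:c→22,t→17,4→27 (ε-aug+det+¬).
'4tt4': run [42, 40, 29, 9, 1] end={s44} — reject; 4/4 deletions ∈↓L.
'4c4ct': N↓-sim [42, 40, 35, 25, 11, 3] end={s10,s19,s44} — reject; 5/5 single-dels accept.
't4ccc4': |S_i|=[42, 37, 31, 26, 15, 7, 1] end={s44} — reject; 6/6 deletions ∈↓L.
3 obstructions.


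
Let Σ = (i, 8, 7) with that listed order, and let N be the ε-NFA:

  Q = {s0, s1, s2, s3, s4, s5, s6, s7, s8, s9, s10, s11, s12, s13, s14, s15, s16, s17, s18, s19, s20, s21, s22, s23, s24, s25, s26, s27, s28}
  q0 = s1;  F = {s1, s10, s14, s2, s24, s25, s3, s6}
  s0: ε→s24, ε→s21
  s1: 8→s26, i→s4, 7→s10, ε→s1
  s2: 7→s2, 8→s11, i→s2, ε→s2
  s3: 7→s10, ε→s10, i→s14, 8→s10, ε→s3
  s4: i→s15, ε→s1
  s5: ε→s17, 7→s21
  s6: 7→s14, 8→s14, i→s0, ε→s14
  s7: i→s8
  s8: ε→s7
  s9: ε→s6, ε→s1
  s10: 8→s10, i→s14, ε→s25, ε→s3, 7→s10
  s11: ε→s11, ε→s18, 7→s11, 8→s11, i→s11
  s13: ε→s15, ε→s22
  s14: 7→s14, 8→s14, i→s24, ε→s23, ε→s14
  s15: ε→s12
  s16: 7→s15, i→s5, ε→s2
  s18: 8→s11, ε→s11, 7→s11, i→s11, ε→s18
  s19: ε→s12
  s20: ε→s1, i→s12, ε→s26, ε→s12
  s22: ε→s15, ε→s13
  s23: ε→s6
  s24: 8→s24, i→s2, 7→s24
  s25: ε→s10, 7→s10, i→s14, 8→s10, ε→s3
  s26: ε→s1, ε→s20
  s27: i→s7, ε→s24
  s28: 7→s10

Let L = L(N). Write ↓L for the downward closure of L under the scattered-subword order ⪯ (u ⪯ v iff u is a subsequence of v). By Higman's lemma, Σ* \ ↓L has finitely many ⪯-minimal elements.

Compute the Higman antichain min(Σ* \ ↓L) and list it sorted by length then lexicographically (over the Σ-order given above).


min(Σ*\↓L) = [7iii8].

|Q|=29, |F|=8, |δ|=74 (36 ε).
min D↑ (6 st, q0=0, F={5}): 0:i→0,8→0,7→1 1:i→2,8→1,7→1 2:i→3,8→2,7→2 3:i→4,8→3,7→3 4:i→4,8→5,7→4 5:i→5,8→5,7→5.
'7iii8': N↓-sim [18, 12, 9, 6, 3, 2] end={s11,s18} rej; 5/5 deletions ∈↓L.
1 minimals (antichain).


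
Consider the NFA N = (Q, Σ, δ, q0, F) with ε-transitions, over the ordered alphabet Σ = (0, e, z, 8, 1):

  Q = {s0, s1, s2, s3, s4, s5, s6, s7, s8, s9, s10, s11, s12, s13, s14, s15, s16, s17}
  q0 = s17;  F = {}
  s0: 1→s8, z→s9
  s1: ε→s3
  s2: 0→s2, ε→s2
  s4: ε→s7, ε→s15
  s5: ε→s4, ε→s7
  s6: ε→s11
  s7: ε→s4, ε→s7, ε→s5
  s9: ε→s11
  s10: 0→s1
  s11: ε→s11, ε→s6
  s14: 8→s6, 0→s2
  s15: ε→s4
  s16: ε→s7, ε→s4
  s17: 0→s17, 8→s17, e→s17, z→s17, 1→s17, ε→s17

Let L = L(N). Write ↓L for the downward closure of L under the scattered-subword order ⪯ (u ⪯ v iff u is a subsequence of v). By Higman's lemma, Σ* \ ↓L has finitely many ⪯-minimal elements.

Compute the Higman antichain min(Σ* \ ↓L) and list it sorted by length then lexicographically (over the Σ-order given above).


min(Σ*\↓L) = [ε].

|Q|=18, |F|=0, |δ|=28 (17 ε).
min D↑ (1 st, q0=0, F={0}): 0:0→0,e→0,z→0,8→0,1→0 (ε-aug+det+¬).
ε ∈ L(D↑) ⇒ ↓L = ∅.


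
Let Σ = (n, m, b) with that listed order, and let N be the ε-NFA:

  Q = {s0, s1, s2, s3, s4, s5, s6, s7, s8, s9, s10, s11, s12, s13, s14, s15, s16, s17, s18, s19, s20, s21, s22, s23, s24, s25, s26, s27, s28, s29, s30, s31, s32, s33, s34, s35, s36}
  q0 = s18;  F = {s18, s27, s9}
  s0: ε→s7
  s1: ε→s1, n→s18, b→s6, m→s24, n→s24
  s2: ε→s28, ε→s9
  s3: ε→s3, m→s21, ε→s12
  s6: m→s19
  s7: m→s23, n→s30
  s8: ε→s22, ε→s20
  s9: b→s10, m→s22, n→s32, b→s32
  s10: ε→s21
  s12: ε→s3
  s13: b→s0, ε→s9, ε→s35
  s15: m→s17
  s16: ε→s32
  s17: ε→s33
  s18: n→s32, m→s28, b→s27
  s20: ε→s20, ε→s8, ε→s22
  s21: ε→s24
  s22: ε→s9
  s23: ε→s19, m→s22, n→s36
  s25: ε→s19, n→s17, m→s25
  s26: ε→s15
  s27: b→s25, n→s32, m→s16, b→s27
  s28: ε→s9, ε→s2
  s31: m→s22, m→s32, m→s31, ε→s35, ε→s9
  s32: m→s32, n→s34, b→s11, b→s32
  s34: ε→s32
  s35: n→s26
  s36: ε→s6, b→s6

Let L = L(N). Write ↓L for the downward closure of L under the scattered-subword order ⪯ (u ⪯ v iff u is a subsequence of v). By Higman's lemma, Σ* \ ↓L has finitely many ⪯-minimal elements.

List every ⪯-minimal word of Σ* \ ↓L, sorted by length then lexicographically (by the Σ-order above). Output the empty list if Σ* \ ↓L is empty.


|Q|=37, |F|=3, |δ|=62 (28 ε).
min D↑ (4 st, q0=0, F={1}): 0:n→1,m→2,b→3 1:n→1,m→1,b→1 2:n→1,m→2,b→1 3:n→1,m→1,b→3.
'n': |S_i|=[17, 5] end={s11,s17,s32,s33,s34} rej; 1/1 deletions ∈↓L.
'mb': |S_i|=[17, 15, 6] end={s10,s11,s21,s24,s32,s34} — reject; 2/2 single-dels accept.
'bm': |S_i|=[17, 12, 8] end={s11,s16,s17,s19,s25,s32,s33,s34} rej; 2/2 del acc.
3 minimals (antichain).

Antichain: [n, mb, bm].


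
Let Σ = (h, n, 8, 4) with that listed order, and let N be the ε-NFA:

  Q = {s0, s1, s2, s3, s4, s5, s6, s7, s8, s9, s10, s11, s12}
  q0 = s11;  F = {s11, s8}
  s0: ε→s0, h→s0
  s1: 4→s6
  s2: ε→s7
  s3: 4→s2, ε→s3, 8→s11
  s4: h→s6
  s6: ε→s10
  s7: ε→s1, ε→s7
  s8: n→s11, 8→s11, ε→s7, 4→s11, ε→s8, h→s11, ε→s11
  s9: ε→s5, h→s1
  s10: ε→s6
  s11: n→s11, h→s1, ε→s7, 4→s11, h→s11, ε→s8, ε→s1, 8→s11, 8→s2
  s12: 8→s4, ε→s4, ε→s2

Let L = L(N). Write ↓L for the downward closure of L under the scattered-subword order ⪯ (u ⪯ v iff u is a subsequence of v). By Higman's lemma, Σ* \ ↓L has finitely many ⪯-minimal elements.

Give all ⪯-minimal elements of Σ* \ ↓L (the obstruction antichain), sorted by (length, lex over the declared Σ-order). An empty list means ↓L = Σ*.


|Q|=13, |F|=2, |δ|=33 (16 ε).
min D↑ (1 st, q0=0, F={}): 0:h→0,n→0,8→0,4→0.
L(D↑) = ∅; no obstructions.

Antichain: [].


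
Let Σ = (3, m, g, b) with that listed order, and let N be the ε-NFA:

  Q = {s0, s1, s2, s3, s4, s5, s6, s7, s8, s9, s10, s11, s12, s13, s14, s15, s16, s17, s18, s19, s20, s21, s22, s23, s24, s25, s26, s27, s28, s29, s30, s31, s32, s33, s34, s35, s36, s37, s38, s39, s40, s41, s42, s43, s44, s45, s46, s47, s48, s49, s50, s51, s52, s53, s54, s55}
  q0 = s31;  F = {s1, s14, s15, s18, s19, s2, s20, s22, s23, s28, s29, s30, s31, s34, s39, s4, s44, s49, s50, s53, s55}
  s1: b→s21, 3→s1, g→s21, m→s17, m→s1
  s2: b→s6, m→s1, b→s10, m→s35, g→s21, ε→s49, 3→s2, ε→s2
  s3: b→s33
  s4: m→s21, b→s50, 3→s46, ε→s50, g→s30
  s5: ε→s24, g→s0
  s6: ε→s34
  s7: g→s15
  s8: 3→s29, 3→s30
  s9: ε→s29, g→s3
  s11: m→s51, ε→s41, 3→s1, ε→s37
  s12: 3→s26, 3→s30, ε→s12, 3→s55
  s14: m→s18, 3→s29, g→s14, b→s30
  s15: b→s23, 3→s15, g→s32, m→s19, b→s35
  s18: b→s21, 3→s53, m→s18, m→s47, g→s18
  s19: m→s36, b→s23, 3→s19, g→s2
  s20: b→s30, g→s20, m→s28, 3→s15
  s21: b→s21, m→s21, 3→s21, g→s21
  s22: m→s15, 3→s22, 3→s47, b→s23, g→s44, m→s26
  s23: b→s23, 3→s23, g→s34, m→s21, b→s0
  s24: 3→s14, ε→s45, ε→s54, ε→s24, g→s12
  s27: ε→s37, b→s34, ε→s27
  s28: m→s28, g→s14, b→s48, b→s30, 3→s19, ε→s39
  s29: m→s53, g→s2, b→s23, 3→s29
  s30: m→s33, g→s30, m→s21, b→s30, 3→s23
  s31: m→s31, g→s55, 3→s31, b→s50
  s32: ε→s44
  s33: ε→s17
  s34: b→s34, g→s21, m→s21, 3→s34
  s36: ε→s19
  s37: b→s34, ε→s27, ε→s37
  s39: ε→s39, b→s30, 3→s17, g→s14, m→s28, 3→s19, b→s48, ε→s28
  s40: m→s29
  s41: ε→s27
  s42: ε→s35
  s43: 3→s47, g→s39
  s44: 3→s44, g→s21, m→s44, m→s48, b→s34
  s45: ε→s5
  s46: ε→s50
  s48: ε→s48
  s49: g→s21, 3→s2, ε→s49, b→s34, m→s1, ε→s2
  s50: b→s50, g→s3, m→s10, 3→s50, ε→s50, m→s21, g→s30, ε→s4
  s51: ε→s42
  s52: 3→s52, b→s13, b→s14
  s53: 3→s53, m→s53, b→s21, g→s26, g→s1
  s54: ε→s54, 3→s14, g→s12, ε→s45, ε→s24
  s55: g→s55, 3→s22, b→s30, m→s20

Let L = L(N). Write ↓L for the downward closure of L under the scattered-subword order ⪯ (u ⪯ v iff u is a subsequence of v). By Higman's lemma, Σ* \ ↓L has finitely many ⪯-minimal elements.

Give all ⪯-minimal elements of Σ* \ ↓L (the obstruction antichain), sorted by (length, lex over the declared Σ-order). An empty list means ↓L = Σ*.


A = [bm, g3gg, gmmgmb].

|Q|=56, |F|=21, |δ|=162 (35 ε).
min D↑ (19 st, q0=0, F={6}): 0:3→0,m→0,g→1,b→2 1:3→3,m→4,g→1,b→5 2:3→2,m→6,g→5,b→2 3:3→3,m→7,g→8,b→9 4:3→7,m→10,g→4,b→5 5:3→9,m→6,g→5,b→5 6:3→6,m→6,g→6,b→6 7:3→7,m→11,g→8,b→9 8:3→8,m→8,g→6,b→12 9:3→9,m→6,g→12,b→9 10:3→11,m→10,g→13,b→5 11:3→11,m→11,g→14,b→9 12:3→12,m→6,g→6,b→12 13:3→15,m→16,g→13,b→5 14:3→14,m→17,g→6,b→12 15:3→15,m→18,g→14,b→9 16:3→18,m→16,g→16,b→6 17:3→17,m→17,g→6,b→6 18:3→18,m→18,g→17,b→6 (ε-aug+det+¬).
'bm': run [35, 15, 4] end={s10,s17,s21,s33} ∉↓L; 2/2 del acc.
'g3gg': |S_i|=[35, 31, 22, 13, 1] end={s21} — reject; 4/4 single-dels accept.
'gmmgmb': N↓-sim [35, 31, 28, 25, 19, 9, 1] end={s21} ∉↓L; 6/6 del acc.
3 obstructions.


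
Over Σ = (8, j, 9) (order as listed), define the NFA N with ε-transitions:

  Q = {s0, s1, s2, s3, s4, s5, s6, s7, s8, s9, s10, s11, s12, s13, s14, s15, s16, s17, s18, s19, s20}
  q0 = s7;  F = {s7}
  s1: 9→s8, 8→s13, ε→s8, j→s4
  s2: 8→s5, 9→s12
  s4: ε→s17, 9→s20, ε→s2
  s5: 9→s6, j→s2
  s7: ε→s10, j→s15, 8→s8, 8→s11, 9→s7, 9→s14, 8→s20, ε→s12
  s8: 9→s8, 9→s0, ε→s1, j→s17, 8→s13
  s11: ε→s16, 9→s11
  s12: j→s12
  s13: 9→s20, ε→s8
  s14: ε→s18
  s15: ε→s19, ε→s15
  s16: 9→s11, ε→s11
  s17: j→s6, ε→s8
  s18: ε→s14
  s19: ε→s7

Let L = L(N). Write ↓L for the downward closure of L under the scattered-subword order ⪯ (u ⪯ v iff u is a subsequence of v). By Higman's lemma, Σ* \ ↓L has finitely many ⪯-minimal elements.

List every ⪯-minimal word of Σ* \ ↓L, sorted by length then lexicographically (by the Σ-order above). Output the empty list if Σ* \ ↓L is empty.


A = [8].

|Q|=21, |F|=1, |δ|=38 (15 ε).
min D↑ (2 st, q0=0, F={1}): 0:8→1,j→0,9→0 1:8→1,j→1,9→1.
'8': run [19, 13] end={s0,s1,s11,s12,s13,s16,s17,s2,s20,s4,s5,s6,…} rej; 1/1 single-dels accept.
1 minimals (antichain).


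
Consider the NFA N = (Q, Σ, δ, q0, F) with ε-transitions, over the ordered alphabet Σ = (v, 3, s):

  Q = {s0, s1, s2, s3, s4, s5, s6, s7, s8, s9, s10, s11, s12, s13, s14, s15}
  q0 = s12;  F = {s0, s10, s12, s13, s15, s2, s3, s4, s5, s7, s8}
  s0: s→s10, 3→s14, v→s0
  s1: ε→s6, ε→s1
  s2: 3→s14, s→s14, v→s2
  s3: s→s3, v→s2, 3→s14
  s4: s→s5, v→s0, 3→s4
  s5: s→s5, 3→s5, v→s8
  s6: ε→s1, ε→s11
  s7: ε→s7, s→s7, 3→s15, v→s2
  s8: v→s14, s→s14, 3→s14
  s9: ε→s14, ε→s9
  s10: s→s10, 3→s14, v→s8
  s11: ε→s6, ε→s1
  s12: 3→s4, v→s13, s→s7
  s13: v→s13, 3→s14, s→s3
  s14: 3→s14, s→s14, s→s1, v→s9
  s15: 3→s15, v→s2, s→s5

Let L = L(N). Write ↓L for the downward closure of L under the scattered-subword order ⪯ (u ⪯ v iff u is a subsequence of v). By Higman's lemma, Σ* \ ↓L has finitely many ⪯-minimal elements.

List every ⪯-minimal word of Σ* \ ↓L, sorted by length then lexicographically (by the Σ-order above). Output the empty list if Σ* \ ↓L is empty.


A = [v3, svs, 3svv].

|Q|=16, |F|=11, |δ|=46 (9 ε).
min D↑ (12 st, q0=0, F={4}): 0:v→1,3→2,s→3 1:v→1,3→4,s→5 2:v→6,3→2,s→7 3:v→8,3→9,s→3 4:v→4,3→4,s→4 5:v→8,3→4,s→5 6:v→6,3→4,s→10 7:v→11,3→7,s→7 8:v→8,3→4,s→4 9:v→8,3→9,s→7 10:v→11,3→4,s→10 11:v→4,3→4,s→4.
'v3': |S_i|=[16, 11, 5] end={s1,s11,s14,s6,s9} ∉↓L; 2/2 deletions ∈↓L.
'svs': run [16, 12, 7, 5] end={s1,s11,s14,s6,s9} rej; 3/3 del acc.
'3svv': N↓-sim [16, 12, 8, 6, 5] end={s1,s11,s14,s6,s9} — reject; 4/4 single-dels accept.
3 obstructions.


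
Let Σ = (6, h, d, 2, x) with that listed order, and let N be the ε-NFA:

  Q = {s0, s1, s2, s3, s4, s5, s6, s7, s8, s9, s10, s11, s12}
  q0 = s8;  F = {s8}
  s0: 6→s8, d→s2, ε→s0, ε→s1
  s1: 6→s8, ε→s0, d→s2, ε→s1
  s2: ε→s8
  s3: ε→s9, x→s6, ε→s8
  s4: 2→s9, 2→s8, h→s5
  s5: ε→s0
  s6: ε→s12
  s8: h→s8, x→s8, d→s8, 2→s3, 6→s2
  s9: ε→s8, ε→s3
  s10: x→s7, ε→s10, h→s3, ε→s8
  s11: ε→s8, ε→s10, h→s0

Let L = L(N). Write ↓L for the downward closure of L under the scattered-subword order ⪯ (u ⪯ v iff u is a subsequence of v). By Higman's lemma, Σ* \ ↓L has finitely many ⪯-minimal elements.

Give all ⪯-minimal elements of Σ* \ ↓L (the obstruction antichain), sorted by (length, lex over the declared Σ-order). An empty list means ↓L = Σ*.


|Q|=13, |F|=1, |δ|=31 (15 ε).
min D↑ (1 st, q0=0, F={}): 0:6→0,h→0,d→0,2→0,x→0 (ε-aug+det+¬).
L(D↑) = ∅; no obstructions.

A = [].


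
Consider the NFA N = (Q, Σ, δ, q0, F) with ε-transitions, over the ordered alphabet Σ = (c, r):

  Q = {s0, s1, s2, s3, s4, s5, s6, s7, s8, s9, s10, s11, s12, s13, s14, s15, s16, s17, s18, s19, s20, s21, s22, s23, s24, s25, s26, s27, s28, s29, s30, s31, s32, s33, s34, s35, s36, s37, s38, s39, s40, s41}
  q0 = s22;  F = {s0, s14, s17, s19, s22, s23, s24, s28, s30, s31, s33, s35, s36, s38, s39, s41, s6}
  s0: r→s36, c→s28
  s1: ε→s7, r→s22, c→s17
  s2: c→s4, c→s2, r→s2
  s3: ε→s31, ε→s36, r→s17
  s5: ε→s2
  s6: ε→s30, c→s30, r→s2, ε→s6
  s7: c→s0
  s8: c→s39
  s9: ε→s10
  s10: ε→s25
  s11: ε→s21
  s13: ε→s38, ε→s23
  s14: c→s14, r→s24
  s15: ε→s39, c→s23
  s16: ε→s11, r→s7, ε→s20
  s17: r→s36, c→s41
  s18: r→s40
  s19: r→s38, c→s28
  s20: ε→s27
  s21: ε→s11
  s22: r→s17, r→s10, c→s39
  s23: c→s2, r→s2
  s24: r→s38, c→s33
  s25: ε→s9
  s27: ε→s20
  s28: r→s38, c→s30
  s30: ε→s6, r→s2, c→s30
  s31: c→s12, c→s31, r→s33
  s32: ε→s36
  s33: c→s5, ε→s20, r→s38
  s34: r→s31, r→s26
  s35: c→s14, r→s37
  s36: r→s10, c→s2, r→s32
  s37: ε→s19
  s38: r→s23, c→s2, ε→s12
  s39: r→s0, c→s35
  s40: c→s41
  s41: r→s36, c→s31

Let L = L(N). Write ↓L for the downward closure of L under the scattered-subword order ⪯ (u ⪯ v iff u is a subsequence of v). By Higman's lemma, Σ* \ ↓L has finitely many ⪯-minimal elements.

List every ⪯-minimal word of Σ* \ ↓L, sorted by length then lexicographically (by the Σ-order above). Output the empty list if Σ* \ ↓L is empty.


min(Σ*\↓L) = [rrc, crccr, cccrcc, ccrrrr, crcrrr].

|Q|=42, |F|=17, |δ|=74 (23 ε).
min D↑ (17 st, q0=0, F={11}): 0:c→1,r→2 1:c→3,r→4 2:c→5,r→6 3:c→7,r→8 4:c→9,r→6 5:c→10,r→6 6:c→11,r→6 7:c→7,r→12 8:c→9,r→13 9:c→14,r→13 10:c→10,r→15 11:c→11,r→11 12:c→15,r→13 13:c→11,r→16 14:c→14,r→11 15:c→11,r→13 16:c→11,r→11 (ε-aug+det+¬).
'rrc': N↓-sim [28, 24, 14, 3] end={s2,s4,s5} rej; 3/3 del acc.
'crccr': |S_i|=[28, 26, 21, 12, 5, 2] end={s2,s4} — reject; 5/5 del acc.
'cccrcc': |S_i|=[28, 26, 18, 15, 10, 9, 3] end={s2,s4,s5} rej; 6/6 single-dels accept.
'ccrrrr': run [28, 26, 18, 15, 5, 3, 2] end={s2,s4} — reject; 6/6 single-dels accept.
'crcrrr': |S_i|=[28, 26, 21, 12, 5, 3, 2] end={s2,s4} — reject; 6/6 deletions ∈↓L.
5 minimals (antichain).


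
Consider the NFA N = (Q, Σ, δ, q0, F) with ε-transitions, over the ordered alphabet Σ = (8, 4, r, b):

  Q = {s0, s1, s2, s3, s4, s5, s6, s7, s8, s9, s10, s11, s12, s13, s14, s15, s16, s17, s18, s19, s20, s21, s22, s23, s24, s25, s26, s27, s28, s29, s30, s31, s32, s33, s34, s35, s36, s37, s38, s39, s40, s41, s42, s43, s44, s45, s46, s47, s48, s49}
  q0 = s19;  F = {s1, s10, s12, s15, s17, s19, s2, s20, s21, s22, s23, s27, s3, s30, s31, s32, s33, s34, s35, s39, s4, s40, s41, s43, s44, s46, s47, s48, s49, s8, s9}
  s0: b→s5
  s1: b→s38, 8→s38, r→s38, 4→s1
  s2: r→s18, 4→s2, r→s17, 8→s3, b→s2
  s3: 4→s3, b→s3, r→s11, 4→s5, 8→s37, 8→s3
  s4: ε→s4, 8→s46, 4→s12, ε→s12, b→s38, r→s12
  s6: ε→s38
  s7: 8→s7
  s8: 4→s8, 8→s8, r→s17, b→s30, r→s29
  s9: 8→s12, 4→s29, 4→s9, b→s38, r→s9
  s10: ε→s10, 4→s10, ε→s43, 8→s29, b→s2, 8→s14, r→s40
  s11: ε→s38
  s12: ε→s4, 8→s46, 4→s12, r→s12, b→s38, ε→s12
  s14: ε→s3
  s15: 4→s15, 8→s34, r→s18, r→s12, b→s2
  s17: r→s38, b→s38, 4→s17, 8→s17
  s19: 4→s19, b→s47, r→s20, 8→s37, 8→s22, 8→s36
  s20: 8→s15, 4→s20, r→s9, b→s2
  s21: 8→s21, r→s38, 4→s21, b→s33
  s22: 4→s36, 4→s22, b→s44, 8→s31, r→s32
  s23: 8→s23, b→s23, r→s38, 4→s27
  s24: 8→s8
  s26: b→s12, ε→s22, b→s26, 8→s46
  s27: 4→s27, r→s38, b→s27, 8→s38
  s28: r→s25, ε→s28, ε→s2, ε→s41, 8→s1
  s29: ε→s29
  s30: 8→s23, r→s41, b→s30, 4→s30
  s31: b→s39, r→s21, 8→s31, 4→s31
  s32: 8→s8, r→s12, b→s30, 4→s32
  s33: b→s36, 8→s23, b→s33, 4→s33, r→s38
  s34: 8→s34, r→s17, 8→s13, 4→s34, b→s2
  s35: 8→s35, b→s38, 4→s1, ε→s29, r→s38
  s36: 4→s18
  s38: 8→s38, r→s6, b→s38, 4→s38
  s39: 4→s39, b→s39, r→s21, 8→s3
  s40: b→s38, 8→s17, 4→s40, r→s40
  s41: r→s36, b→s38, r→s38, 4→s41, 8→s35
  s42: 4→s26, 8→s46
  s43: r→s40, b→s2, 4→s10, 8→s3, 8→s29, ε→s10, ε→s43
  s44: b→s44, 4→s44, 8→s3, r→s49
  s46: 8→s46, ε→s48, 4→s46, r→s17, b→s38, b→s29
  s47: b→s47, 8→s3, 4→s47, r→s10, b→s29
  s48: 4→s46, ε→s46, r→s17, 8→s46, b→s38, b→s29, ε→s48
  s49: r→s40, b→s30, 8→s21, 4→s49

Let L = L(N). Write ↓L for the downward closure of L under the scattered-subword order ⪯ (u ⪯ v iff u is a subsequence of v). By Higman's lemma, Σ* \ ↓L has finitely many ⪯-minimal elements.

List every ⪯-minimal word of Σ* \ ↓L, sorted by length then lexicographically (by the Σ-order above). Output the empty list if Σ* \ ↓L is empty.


A = [rrb, b8r, 88rr, rbrr, 8rb848].

|Q|=50, |F|=31, |δ|=176 (20 ε).
min D↑ (29 st, q0=0, F={19}): 0:8→1,4→0,r→2,b→3 1:8→4,4→1,r→5,b→6 2:8→7,4→2,r→8,b→9 3:8→10,4→3,r→11,b→3 4:8→4,4→4,r→12,b→13 5:8→14,4→5,r→15,b→16 6:8→10,4→6,r→17,b→6 7:8→18,4→7,r→15,b→9 8:8→15,4→8,r→8,b→19 9:8→10,4→9,r→20,b→9 10:8→10,4→10,r→19,b→10 11:8→10,4→11,r→21,b→9 12:8→12,4→12,r→19,b→22 13:8→10,4→13,r→12,b→13 14:8→14,4→14,r→20,b→16 15:8→23,4→15,r→15,b→19 16:8→24,4→16,r→25,b→16 17:8→12,4→17,r→21,b→16 18:8→18,4→18,r→20,b→9 19:8→19,4→19,r→19,b→19 20:8→20,4→20,r→19,b→19 21:8→20,4→21,r→21,b→19 22:8→24,4→22,r→19,b→22 23:8→23,4→23,r→20,b→19 24:8→24,4→26,r→19,b→24 25:8→27,4→25,r→19,b→19 26:8→19,4→26,r→19,b→26 27:8→27,4→28,r→19,b→19 28:8→19,4→28,r→19,b→19.
'rrb': N↓-sim [41, 35, 16, 3] end={s29,s38,s6} rej; 3/3 single-dels accept.
'b8r': |S_i|=[41, 27, 17, 3] end={s11,s38,s6} rej; 3/3 del acc.
'88rr': run [41, 35, 26, 14, 4] end={s18,s36,s38,s6} ∉↓L; 4/4 single-dels accept.
'rbrr': run [41, 35, 18, 10, 4] end={s18,s36,s38,s6} ∉↓L; 4/4 single-dels accept.
'8rb848': N↓-sim [41, 35, 23, 12, 7, 4, 2] end={s38,s6} ∉↓L; 6/6 deletions ∈↓L.
5 words, ⪯-incomp.


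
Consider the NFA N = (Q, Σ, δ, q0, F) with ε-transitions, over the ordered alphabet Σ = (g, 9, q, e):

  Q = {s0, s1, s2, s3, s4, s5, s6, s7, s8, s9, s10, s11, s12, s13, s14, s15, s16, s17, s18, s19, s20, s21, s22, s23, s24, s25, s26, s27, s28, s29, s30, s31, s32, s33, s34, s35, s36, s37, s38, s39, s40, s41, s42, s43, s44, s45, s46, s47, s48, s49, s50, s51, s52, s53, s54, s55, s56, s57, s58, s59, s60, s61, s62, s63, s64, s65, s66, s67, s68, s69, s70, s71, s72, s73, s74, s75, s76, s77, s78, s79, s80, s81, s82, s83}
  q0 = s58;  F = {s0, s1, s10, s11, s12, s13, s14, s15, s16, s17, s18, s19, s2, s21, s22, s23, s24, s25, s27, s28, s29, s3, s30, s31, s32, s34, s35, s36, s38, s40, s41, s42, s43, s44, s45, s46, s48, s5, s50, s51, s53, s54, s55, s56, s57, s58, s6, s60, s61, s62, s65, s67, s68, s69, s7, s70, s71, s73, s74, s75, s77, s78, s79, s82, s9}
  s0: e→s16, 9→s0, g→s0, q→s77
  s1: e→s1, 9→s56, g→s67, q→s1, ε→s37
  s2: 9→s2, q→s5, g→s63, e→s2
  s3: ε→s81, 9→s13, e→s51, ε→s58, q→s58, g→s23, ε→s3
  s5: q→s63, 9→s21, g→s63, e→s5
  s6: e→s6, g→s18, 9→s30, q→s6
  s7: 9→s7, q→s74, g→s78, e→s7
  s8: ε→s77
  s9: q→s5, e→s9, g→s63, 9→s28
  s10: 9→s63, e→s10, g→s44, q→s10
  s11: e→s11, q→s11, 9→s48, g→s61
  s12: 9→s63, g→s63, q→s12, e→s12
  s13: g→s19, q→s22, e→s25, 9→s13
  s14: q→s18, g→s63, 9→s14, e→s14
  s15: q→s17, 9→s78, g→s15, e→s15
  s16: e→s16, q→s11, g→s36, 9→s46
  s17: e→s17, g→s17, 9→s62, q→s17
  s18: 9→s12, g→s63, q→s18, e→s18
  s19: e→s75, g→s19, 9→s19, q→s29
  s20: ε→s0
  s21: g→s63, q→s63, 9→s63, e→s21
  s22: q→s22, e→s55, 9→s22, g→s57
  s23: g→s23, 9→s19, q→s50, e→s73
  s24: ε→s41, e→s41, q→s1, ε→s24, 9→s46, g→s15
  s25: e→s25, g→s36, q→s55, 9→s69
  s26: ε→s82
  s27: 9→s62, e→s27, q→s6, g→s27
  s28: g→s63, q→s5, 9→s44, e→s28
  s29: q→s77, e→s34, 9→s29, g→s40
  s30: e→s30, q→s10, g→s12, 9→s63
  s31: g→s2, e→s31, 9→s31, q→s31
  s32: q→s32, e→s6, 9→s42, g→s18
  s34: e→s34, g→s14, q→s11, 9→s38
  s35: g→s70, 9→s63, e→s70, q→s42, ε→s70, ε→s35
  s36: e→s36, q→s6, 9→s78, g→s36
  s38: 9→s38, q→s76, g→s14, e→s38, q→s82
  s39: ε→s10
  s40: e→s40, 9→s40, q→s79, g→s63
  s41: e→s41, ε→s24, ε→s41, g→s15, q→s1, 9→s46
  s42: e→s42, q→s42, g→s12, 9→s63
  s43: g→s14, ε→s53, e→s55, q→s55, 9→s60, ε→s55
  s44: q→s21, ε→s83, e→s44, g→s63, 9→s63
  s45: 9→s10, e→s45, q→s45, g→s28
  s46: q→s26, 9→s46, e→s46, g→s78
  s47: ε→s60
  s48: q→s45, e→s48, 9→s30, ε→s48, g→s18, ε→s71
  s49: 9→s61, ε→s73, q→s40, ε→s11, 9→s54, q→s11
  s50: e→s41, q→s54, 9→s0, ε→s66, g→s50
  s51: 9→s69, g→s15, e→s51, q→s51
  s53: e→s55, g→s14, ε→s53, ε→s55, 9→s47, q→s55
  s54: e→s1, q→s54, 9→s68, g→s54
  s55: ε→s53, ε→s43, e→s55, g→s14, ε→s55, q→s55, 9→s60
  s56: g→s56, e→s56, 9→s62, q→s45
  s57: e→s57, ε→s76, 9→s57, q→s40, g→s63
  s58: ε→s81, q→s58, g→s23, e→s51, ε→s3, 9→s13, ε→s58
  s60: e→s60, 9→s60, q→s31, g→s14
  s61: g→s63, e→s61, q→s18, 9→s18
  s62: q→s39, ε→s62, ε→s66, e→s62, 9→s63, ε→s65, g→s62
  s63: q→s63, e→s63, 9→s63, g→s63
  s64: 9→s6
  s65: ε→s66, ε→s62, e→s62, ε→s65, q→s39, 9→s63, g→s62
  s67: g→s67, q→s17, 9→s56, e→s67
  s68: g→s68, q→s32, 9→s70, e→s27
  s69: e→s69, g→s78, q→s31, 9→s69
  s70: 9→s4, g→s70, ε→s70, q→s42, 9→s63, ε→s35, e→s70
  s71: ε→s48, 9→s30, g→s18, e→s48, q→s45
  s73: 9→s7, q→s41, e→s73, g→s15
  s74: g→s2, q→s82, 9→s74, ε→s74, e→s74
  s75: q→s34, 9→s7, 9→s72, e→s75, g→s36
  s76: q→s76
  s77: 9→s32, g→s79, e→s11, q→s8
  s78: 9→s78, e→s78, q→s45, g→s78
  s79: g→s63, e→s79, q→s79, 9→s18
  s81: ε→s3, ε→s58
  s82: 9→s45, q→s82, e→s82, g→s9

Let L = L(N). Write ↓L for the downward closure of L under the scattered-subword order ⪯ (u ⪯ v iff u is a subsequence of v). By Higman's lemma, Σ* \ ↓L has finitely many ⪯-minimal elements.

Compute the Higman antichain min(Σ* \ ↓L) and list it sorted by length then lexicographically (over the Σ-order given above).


|Q|=84, |F|=65, |δ|=317 (44 ε).
min D↑ (59 st, q0=0, F={31}): 0:g→1,9→2,q→0,e→3 1:g→1,9→4,q→5,e→6 2:g→4,9→2,q→7,e→8 3:g→9,9→10,q→3,e→3 4:g→4,9→4,q→11,e→12 5:g→5,9→13,q→14,e→15 6:g→9,9→16,q→15,e→6 7:g→17,9→7,q→7,e→18 8:g→19,9→10,q→18,e→8 9:g→9,9→20,q→21,e→9 10:g→20,9→10,q→22,e→10 11:g→23,9→11,q→24,e→25 12:g→19,9→16,q→25,e→12 13:g→13,9→13,q→24,e→26 14:g→14,9→27,q→14,e→28 15:g→9,9→29,q→28,e→15 16:g→20,9→16,q→30,e→16 17:g→31,9→17,q→23,e→17 18:g→32,9→33,q→18,e→18 19:g→19,9→20,q→34,e→19 20:g→20,9→20,q→35,e→20 21:g→21,9→36,q→21,e→21 22:g→37,9→22,q→22,e→22 23:g→31,9→23,q→38,e→23 24:g→38,9→39,q→24,e→40 25:g→32,9→41,q→40,e→25 26:g→19,9→29,q→40,e→26 27:g→27,9→42,q→39,e→43 28:g→44,9→45,q→28,e→28 29:g→20,9→29,q→46,e→29 30:g→37,9→30,q→46,e→30 31:g→31,9→31,q→31,e→31 32:g→31,9→32,q→47,e→32 33:g→32,9→33,q→22,e→33 34:g→47,9→48,q→34,e→34 35:g→49,9→50,q→35,e→35 36:g→36,9→31,q→50,e→36 37:g→31,9→37,q→51,e→37 38:g→31,9→47,q→38,e→38 39:g→47,9→52,q→39,e→34 40:g→53,9→54,q→40,e→40 41:g→32,9→41,q→46,e→41 42:g→42,9→31,q→52,e→42 43:g→43,9→36,q→34,e→43 44:g→44,9→45,q→21,e→44 45:g→45,9→36,q→35,e→45 46:g→55,9→35,q→46,e→46 47:g→31,9→56,q→47,e→47 48:g→56,9→31,q→50,e→48 49:g→31,9→57,q→51,e→49 50:g→57,9→31,q→50,e→50 51:g→31,9→58,q→31,e→51 52:g→56,9→31,q→52,e→52 53:g→31,9→47,q→47,e→53 54:g→47,9→48,q→35,e→54 55:g→31,9→49,q→51,e→55 56:g→31,9→31,q→56,e→56 57:g→31,9→31,q→58,e→57 58:g→31,9→31,q→31,e→58 [Hopcroft].
'9qgg': |S_i|=[77, 62, 41, 16, 1] end={s63} — reject; 4/4 single-dels accept.
'egq99': |S_i|=[77, 62, 31, 18, 11, 1] end={s63} rej; 5/5 deletions ∈↓L.
'gqq999': run [77, 63, 56, 40, 26, 15, 2] end={s4,s63} — reject; 6/6 del acc.
'e9qgqq': |S_i|=[77, 62, 38, 20, 8, 3, 1] end={s63} ∉↓L; 6/6 del acc.
4 minimals (antichain).

Antichain: [9qgg, egq99, gqq999, e9qgqq].


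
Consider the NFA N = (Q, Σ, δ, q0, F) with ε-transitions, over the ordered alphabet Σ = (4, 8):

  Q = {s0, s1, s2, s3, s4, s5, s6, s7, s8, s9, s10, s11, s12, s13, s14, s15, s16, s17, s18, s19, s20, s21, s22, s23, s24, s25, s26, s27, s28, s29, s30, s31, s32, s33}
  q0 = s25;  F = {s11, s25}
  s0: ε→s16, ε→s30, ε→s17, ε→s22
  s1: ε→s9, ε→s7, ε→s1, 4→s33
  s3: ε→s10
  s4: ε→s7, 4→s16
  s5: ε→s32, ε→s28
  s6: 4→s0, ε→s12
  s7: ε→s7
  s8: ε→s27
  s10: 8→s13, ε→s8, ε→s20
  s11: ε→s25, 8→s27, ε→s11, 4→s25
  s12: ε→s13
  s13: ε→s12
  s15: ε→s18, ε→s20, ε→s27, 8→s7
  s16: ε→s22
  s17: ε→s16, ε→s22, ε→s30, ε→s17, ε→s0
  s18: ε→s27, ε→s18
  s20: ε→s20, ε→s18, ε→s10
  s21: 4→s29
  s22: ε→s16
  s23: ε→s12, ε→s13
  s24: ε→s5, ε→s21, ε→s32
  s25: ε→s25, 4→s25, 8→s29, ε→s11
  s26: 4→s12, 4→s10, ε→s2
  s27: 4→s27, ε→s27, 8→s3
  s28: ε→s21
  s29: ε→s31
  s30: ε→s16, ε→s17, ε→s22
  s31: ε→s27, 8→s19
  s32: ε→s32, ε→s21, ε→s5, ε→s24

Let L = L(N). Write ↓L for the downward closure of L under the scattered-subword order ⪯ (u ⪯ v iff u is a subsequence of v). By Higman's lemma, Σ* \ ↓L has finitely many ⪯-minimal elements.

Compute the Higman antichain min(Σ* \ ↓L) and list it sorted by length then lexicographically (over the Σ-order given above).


|Q|=34, |F|=2, |δ|=69 (54 ε).
min D↑ (2 st, q0=0, F={1}): 0:4→0,8→1 1:4→1,8→1.
'8': N↓-sim [13, 11] end={s10,s12,s13,s18,s19,s20,s27,s29,s3,s31,s8} ∉↓L; 1/1 single-dels accept.
1 obstructions.

min(Σ*\↓L) = [8].


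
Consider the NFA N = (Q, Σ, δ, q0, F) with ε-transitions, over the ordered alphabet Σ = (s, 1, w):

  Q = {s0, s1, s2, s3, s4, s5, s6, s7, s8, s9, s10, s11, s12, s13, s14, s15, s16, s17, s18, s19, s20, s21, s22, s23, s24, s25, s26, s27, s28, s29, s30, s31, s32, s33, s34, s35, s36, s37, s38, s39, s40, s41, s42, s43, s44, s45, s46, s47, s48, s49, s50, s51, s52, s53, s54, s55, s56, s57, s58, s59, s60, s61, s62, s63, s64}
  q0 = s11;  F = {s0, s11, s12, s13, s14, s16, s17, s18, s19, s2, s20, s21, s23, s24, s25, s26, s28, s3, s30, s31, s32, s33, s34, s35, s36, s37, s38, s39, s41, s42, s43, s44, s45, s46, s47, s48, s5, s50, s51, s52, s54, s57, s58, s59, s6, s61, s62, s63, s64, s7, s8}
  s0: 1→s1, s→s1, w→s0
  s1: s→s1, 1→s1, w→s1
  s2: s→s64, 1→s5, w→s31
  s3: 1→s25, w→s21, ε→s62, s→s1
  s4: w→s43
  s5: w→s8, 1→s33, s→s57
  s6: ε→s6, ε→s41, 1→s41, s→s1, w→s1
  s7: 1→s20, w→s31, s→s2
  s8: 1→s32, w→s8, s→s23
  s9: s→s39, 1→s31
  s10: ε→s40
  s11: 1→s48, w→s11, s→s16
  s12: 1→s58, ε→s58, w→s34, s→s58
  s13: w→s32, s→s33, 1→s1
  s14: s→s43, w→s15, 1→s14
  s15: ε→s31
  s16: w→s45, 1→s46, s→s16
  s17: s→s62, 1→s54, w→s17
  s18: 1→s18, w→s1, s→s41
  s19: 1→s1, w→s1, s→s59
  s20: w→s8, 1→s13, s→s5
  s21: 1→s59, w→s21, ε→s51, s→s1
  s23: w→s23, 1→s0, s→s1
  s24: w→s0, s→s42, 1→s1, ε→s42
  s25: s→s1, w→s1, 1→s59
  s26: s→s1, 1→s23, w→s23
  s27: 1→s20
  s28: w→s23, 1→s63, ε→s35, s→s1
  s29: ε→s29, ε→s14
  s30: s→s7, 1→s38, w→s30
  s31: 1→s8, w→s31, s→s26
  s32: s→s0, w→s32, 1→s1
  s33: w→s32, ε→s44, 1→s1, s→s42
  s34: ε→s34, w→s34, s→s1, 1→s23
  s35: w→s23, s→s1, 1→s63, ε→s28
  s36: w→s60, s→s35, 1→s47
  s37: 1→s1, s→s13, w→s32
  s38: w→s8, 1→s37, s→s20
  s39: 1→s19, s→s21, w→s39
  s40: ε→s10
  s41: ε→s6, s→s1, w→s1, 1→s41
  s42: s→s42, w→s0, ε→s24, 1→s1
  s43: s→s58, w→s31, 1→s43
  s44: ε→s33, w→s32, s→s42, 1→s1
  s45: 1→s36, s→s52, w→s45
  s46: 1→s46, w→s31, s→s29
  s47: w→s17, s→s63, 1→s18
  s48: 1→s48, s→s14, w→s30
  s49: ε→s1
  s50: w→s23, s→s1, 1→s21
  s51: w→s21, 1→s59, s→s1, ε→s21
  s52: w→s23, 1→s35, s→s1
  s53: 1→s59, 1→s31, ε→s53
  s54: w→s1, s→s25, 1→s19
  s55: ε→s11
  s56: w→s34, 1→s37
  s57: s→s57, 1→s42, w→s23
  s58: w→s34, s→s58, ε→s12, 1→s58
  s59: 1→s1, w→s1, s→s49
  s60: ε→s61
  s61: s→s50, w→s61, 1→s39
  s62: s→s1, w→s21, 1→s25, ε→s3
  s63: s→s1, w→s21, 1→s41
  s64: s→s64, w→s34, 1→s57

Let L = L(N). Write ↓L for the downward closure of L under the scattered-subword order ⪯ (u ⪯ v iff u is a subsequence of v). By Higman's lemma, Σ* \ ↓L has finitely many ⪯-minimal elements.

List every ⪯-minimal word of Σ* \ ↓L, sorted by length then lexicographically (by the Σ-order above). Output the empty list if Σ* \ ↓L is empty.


min(Σ*\↓L) = [swss, 1w111, swsw11, sw111w, 1sssws, 1w1wss].

|Q|=65, |F|=51, |δ|=189 (25 ε).
min D↑ (45 st, q0=0, F={15}): 0:s→1,1→2,w→0 1:s→1,1→3,w→4 2:s→5,1→2,w→6 3:s→5,1→3,w→7 4:s→8,1→9,w→4 5:s→10,1→5,w→7 6:s→11,1→12,w→6 7:s→13,1→14,w→7 8:s→15,1→16,w→17 9:s→16,1→18,w→19 10:s→20,1→10,w→7 11:s→21,1→22,w→7 12:s→22,1→23,w→14 13:s→15,1→17,w→17 14:s→17,1→24,w→14 15:s→15,1→15,w→15 16:s→15,1→25,w→17 17:s→15,1→26,w→17 18:s→25,1→27,w→28 19:s→29,1→30,w→19 20:s→20,1→20,w→31 21:s→32,1→33,w→7 22:s→33,1→34,w→14 23:s→34,1→15,w→24 24:s→26,1→15,w→24 25:s→15,1→35,w→36 26:s→15,1→15,w→26 27:s→35,1→27,w→15 28:s→37,1→38,w→28 29:s→15,1→36,w→17 30:s→36,1→39,w→30 31:s→15,1→17,w→31 32:s→32,1→40,w→31 33:s→40,1→41,w→14 34:s→41,1→15,w→24 35:s→15,1→35,w→15 36:s→15,1→42,w→36 37:s→15,1→43,w→36 38:s→43,1→39,w→15 39:s→42,1→15,w→15 40:s→40,1→44,w→17 41:s→44,1→15,w→24 42:s→15,1→15,w→15 43:s→15,1→42,w→15 44:s→44,1→15,w→26 [Hopcroft].
'swss': N↓-sim [56, 51, 33, 18, 2] end={s1,s49} rej; 4/4 single-dels accept.
'1w111': |S_i|=[56, 52, 37, 23, 12, 1] end={s1} — reject; 5/5 del acc.
'swsw11': N↓-sim [56, 51, 33, 18, 7, 4, 1] end={s1} ∉↓L; 6/6 del acc.
'sw111w': |S_i|=[56, 51, 33, 27, 19, 9, 1] end={s1} rej; 6/6 del acc.
'1sssws': N↓-sim [56, 52, 38, 20, 11, 4, 1] end={s1} — reject; 6/6 single-dels accept.
'1w1wss': |S_i|=[56, 52, 37, 23, 11, 7, 2] end={s1,s49} rej; 6/6 del acc.
6 minimals (antichain).


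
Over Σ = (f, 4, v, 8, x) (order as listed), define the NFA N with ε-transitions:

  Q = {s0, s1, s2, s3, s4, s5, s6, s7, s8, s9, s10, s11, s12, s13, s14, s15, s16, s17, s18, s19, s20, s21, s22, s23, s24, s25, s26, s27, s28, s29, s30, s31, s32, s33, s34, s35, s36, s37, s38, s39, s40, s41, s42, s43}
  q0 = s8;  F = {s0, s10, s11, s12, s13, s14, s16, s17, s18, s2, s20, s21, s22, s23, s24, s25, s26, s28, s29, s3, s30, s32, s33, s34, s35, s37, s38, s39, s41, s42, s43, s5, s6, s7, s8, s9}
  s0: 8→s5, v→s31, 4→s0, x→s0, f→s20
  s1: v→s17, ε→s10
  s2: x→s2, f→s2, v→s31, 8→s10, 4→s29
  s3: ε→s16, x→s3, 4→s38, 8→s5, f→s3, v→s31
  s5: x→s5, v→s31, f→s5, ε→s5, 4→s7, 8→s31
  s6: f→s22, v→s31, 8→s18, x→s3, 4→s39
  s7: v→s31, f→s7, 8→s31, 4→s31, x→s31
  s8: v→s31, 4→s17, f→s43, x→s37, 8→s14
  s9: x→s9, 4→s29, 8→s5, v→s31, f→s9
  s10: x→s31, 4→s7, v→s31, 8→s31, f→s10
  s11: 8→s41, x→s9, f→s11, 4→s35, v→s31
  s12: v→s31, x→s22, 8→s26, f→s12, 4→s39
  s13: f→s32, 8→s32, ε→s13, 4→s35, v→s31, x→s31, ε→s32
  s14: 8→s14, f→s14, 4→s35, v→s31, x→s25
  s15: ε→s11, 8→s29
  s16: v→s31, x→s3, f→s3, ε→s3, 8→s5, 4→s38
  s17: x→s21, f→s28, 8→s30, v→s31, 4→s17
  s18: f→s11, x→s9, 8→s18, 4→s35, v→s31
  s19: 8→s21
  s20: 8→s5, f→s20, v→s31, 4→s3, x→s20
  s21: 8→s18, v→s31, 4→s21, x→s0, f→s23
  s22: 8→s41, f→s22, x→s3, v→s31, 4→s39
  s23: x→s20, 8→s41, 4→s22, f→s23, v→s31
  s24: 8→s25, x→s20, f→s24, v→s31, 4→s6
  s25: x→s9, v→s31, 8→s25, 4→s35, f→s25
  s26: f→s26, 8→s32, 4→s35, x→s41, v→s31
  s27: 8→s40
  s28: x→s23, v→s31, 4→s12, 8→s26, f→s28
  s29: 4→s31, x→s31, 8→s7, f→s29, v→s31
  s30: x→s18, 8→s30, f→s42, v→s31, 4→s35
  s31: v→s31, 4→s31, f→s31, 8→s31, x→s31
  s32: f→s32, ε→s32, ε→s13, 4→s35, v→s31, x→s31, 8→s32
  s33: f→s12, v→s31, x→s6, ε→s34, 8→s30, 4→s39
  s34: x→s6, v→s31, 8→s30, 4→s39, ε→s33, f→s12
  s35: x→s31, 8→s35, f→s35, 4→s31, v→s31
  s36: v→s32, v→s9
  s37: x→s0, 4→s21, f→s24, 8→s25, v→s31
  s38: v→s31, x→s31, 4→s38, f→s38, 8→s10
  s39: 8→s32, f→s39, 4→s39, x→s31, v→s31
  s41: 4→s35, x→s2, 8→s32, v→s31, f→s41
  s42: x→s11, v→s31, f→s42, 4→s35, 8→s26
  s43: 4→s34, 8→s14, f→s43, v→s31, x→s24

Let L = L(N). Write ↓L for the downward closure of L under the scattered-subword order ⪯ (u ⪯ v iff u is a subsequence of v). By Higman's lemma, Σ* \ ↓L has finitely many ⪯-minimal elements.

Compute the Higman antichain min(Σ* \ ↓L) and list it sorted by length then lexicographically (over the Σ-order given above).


min(Σ*\↓L) = [v, 844, 84x, f44x, xx88, 4f88x].

|Q|=44, |F|=36, |δ|=202 (11 ε).
min D↑ (34 st, q0=0, F={3}): 0:f→1,4→2,v→3,8→4,x→5 1:f→1,4→6,v→3,8→4,x→7 2:f→8,4→2,v→3,8→9,x→10 3:f→3,4→3,v→3,8→3,x→3 4:f→4,4→11,v→3,8→4,x→12 5:f→7,4→10,v→3,8→12,x→13 6:f→14,4→15,v→3,8→9,x→16 7:f→7,4→16,v→3,8→12,x→17 8:f→8,4→14,v→3,8→18,x→19 9:f→20,4→11,v→3,8→9,x→21 10:f→19,4→10,v→3,8→21,x→13 11:f→11,4→3,v→3,8→11,x→3 12:f→12,4→11,v→3,8→12,x→22 13:f→17,4→13,v→3,8→23,x→13 14:f→14,4→15,v→3,8→18,x→24 15:f→15,4→15,v→3,8→25,x→3 16:f→24,4→15,v→3,8→21,x→26 17:f→17,4→26,v→3,8→23,x→17 18:f→18,4→11,v→3,8→25,x→27 19:f→19,4→24,v→3,8→27,x→17 20:f→20,4→11,v→3,8→18,x→28 21:f→28,4→11,v→3,8→21,x→22 22:f→22,4→29,v→3,8→23,x→22 23:f→23,4→30,v→3,8→3,x→23 24:f→24,4→15,v→3,8→27,x→26 25:f→25,4→11,v→3,8→25,x→3 26:f→26,4→31,v→3,8→23,x→26 27:f→27,4→11,v→3,8→25,x→32 28:f→28,4→11,v→3,8→27,x→22 29:f→29,4→3,v→3,8→30,x→3 30:f→30,4→3,v→3,8→3,x→3 31:f→31,4→31,v→3,8→33,x→3 32:f→32,4→29,v→3,8→33,x→32 33:f→33,4→30,v→3,8→3,x→3.
'v': |S_i|=[37, 1] end={s31} — reject; 1/1 del acc.
'844': |S_i|=[37, 18, 4, 1] end={s31} ∉↓L; 3/3 del acc.
'84x': N↓-sim [37, 18, 4, 1] end={s31} — reject; 3/3 del acc.
'f44x': |S_i|=[37, 32, 25, 9, 1] end={s31} — reject; 4/4 del acc.
'xx88': N↓-sim [37, 26, 12, 4, 1] end={s31} ∉↓L; 4/4 deletions ∈↓L.
'4f88x': |S_i|=[37, 31, 23, 11, 6, 1] end={s31} ∉↓L; 5/5 single-dels accept.
6 words, ⪯-incomp.
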